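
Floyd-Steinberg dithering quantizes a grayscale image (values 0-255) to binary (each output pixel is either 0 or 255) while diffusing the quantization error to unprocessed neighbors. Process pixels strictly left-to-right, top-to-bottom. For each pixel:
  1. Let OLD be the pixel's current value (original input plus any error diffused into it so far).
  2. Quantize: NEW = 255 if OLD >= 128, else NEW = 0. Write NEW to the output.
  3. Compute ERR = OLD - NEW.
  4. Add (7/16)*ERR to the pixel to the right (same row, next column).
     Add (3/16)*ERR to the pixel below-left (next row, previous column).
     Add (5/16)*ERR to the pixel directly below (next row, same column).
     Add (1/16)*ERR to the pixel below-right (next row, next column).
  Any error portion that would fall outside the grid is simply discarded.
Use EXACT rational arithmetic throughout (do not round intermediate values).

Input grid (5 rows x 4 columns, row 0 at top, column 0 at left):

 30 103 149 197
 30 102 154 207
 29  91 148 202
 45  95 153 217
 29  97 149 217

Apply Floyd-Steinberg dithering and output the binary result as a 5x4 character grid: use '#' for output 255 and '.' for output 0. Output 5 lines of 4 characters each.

(0,0): OLD=30 → NEW=0, ERR=30
(0,1): OLD=929/8 → NEW=0, ERR=929/8
(0,2): OLD=25575/128 → NEW=255, ERR=-7065/128
(0,3): OLD=354001/2048 → NEW=255, ERR=-168239/2048
(1,0): OLD=7827/128 → NEW=0, ERR=7827/128
(1,1): OLD=160325/1024 → NEW=255, ERR=-100795/1024
(1,2): OLD=2803049/32768 → NEW=0, ERR=2803049/32768
(1,3): OLD=112881199/524288 → NEW=255, ERR=-20812241/524288
(2,0): OLD=485831/16384 → NEW=0, ERR=485831/16384
(2,1): OLD=48797501/524288 → NEW=0, ERR=48797501/524288
(2,2): OLD=211662081/1048576 → NEW=255, ERR=-55724799/1048576
(2,3): OLD=2880499197/16777216 → NEW=255, ERR=-1397690883/16777216
(3,0): OLD=601612823/8388608 → NEW=0, ERR=601612823/8388608
(3,1): OLD=19777124297/134217728 → NEW=255, ERR=-14448396343/134217728
(3,2): OLD=170709931447/2147483648 → NEW=0, ERR=170709931447/2147483648
(3,3): OLD=7642386192513/34359738368 → NEW=255, ERR=-1119347091327/34359738368
(4,0): OLD=67060862603/2147483648 → NEW=0, ERR=67060862603/2147483648
(4,1): OLD=1656295814753/17179869184 → NEW=0, ERR=1656295814753/17179869184
(4,2): OLD=111701721453825/549755813888 → NEW=255, ERR=-28486011087615/549755813888
(4,3): OLD=1663504083350103/8796093022208 → NEW=255, ERR=-579499637312937/8796093022208
Row 0: ..##
Row 1: .#.#
Row 2: ..##
Row 3: .#.#
Row 4: ..##

Answer: ..##
.#.#
..##
.#.#
..##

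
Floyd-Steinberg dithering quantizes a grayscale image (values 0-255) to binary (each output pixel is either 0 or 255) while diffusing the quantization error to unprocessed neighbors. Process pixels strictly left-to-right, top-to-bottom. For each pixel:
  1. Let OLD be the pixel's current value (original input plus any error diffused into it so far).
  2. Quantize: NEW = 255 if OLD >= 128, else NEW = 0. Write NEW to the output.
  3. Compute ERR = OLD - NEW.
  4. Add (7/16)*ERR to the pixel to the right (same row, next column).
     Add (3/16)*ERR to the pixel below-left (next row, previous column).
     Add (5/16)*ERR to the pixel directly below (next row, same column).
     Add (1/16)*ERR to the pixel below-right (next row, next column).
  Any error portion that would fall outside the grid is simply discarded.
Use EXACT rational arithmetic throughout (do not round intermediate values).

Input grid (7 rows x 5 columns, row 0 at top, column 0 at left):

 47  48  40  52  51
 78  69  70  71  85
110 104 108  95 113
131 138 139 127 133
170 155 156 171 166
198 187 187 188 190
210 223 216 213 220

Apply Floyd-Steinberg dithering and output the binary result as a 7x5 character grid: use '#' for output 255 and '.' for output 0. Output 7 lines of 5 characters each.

Answer: .....
.#.#.
.#..#
#.#.#
#.##.
#####
##.##

Derivation:
(0,0): OLD=47 → NEW=0, ERR=47
(0,1): OLD=1097/16 → NEW=0, ERR=1097/16
(0,2): OLD=17919/256 → NEW=0, ERR=17919/256
(0,3): OLD=338425/4096 → NEW=0, ERR=338425/4096
(0,4): OLD=5711311/65536 → NEW=0, ERR=5711311/65536
(1,0): OLD=27019/256 → NEW=0, ERR=27019/256
(1,1): OLD=312653/2048 → NEW=255, ERR=-209587/2048
(1,2): OLD=4382929/65536 → NEW=0, ERR=4382929/65536
(1,3): OLD=38481149/262144 → NEW=255, ERR=-28365571/262144
(1,4): OLD=293842263/4194304 → NEW=0, ERR=293842263/4194304
(2,0): OLD=4056479/32768 → NEW=0, ERR=4056479/32768
(2,1): OLD=152374341/1048576 → NEW=255, ERR=-115012539/1048576
(2,2): OLD=909790479/16777216 → NEW=0, ERR=909790479/16777216
(2,3): OLD=27441055933/268435456 → NEW=0, ERR=27441055933/268435456
(2,4): OLD=742401875435/4294967296 → NEW=255, ERR=-352814785045/4294967296
(3,0): OLD=2501814319/16777216 → NEW=255, ERR=-1776375761/16777216
(3,1): OLD=10107374083/134217728 → NEW=0, ERR=10107374083/134217728
(3,2): OLD=864166887441/4294967296 → NEW=255, ERR=-231049773039/4294967296
(3,3): OLD=1059971452041/8589934592 → NEW=0, ERR=1059971452041/8589934592
(3,4): OLD=23049146915469/137438953472 → NEW=255, ERR=-11997786219891/137438953472
(4,0): OLD=324339311969/2147483648 → NEW=255, ERR=-223269018271/2147483648
(4,1): OLD=7995030977633/68719476736 → NEW=0, ERR=7995030977633/68719476736
(4,2): OLD=239619339312847/1099511627776 → NEW=255, ERR=-40756125770033/1099511627776
(4,3): OLD=3054257051335777/17592186044416 → NEW=255, ERR=-1431750389990303/17592186044416
(4,4): OLD=31194831757086503/281474976710656 → NEW=0, ERR=31194831757086503/281474976710656
(5,0): OLD=205965352309187/1099511627776 → NEW=255, ERR=-74410112773693/1099511627776
(5,1): OLD=1585944182217865/8796093022208 → NEW=255, ERR=-657059538445175/8796093022208
(5,2): OLD=37927973805360721/281474976710656 → NEW=255, ERR=-33848145255856559/281474976710656
(5,3): OLD=144587652257391039/1125899906842624 → NEW=255, ERR=-142516823987478081/1125899906842624
(5,4): OLD=2957382559071581061/18014398509481984 → NEW=255, ERR=-1636289060846324859/18014398509481984
(6,0): OLD=24607289428335635/140737488355328 → NEW=255, ERR=-11280770102273005/140737488355328
(6,1): OLD=620648984682935453/4503599627370496 → NEW=255, ERR=-527768920296541027/4503599627370496
(6,2): OLD=7115589878114455695/72057594037927936 → NEW=0, ERR=7115589878114455695/72057594037927936
(6,3): OLD=221475432036411432421/1152921504606846976 → NEW=255, ERR=-72519551638334546459/1152921504606846976
(6,4): OLD=2881097107513758020483/18446744073709551616 → NEW=255, ERR=-1822822631282177641597/18446744073709551616
Row 0: .....
Row 1: .#.#.
Row 2: .#..#
Row 3: #.#.#
Row 4: #.##.
Row 5: #####
Row 6: ##.##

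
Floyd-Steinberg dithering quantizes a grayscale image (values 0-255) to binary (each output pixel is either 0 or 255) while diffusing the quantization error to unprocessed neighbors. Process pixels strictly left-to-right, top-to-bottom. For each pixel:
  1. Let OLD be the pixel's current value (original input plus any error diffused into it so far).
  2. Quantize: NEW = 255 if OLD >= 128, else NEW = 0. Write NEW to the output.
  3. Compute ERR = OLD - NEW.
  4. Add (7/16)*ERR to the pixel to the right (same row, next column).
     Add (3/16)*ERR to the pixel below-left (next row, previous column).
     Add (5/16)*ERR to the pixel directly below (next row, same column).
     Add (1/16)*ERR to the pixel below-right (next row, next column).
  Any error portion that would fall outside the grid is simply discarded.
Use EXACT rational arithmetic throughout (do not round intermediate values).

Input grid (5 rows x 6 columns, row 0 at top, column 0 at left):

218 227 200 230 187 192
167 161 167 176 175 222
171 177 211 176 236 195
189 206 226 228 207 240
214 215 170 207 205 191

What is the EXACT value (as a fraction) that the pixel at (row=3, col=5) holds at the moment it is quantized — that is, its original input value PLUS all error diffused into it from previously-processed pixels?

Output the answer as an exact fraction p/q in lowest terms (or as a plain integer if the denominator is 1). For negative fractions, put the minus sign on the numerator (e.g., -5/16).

(0,0): OLD=218 → NEW=255, ERR=-37
(0,1): OLD=3373/16 → NEW=255, ERR=-707/16
(0,2): OLD=46251/256 → NEW=255, ERR=-19029/256
(0,3): OLD=808877/4096 → NEW=255, ERR=-235603/4096
(0,4): OLD=10606011/65536 → NEW=255, ERR=-6105669/65536
(0,5): OLD=158586909/1048576 → NEW=255, ERR=-108799971/1048576
(1,0): OLD=37671/256 → NEW=255, ERR=-27609/256
(1,1): OLD=171537/2048 → NEW=0, ERR=171537/2048
(1,2): OLD=10935909/65536 → NEW=255, ERR=-5775771/65536
(1,3): OLD=25520577/262144 → NEW=0, ERR=25520577/262144
(1,4): OLD=2775421155/16777216 → NEW=255, ERR=-1502768925/16777216
(1,5): OLD=38806239813/268435456 → NEW=255, ERR=-29644801467/268435456
(2,0): OLD=5013579/32768 → NEW=255, ERR=-3342261/32768
(2,1): OLD=141857001/1048576 → NEW=255, ERR=-125529879/1048576
(2,2): OLD=2593295611/16777216 → NEW=255, ERR=-1684894469/16777216
(2,3): OLD=18815029731/134217728 → NEW=255, ERR=-15410490909/134217728
(2,4): OLD=614842561577/4294967296 → NEW=255, ERR=-480374098903/4294967296
(2,5): OLD=7281386309039/68719476736 → NEW=0, ERR=7281386309039/68719476736
(3,0): OLD=2259542427/16777216 → NEW=255, ERR=-2018647653/16777216
(3,1): OLD=12179429503/134217728 → NEW=0, ERR=12179429503/134217728
(3,2): OLD=220446117485/1073741824 → NEW=255, ERR=-53358047635/1073741824
(3,3): OLD=9835881535815/68719476736 → NEW=255, ERR=-7687585031865/68719476736
(3,4): OLD=74654935698023/549755813888 → NEW=255, ERR=-65532796843417/549755813888
(3,5): OLD=1882100315127977/8796093022208 → NEW=255, ERR=-360903405535063/8796093022208
Target (3,5): original=240, with diffused error = 1882100315127977/8796093022208

Answer: 1882100315127977/8796093022208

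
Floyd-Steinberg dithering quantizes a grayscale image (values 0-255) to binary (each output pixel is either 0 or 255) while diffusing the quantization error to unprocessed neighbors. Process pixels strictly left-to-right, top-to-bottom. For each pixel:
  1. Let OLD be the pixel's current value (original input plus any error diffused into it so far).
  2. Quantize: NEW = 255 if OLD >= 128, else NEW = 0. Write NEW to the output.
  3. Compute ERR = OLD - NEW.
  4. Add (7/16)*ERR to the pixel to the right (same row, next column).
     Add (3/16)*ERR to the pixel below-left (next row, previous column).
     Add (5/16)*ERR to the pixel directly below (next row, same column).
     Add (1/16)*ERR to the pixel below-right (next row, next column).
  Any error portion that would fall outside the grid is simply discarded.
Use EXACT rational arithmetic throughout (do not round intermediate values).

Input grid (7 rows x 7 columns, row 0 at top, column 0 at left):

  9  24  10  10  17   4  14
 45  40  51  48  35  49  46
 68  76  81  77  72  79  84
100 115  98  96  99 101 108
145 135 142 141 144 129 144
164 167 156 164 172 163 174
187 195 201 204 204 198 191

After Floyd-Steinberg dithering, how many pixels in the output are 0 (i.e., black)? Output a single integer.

(0,0): OLD=9 → NEW=0, ERR=9
(0,1): OLD=447/16 → NEW=0, ERR=447/16
(0,2): OLD=5689/256 → NEW=0, ERR=5689/256
(0,3): OLD=80783/4096 → NEW=0, ERR=80783/4096
(0,4): OLD=1679593/65536 → NEW=0, ERR=1679593/65536
(0,5): OLD=15951455/1048576 → NEW=0, ERR=15951455/1048576
(0,6): OLD=346541209/16777216 → NEW=0, ERR=346541209/16777216
(1,0): OLD=13581/256 → NEW=0, ERR=13581/256
(1,1): OLD=157019/2048 → NEW=0, ERR=157019/2048
(1,2): OLD=6352503/65536 → NEW=0, ERR=6352503/65536
(1,3): OLD=26939243/262144 → NEW=0, ERR=26939243/262144
(1,4): OLD=1544403617/16777216 → NEW=0, ERR=1544403617/16777216
(1,5): OLD=13354939249/134217728 → NEW=0, ERR=13354939249/134217728
(1,6): OLD=208172257151/2147483648 → NEW=0, ERR=208172257151/2147483648
(2,0): OLD=3242521/32768 → NEW=0, ERR=3242521/32768
(2,1): OLD=172744355/1048576 → NEW=255, ERR=-94642525/1048576
(2,2): OLD=1608321705/16777216 → NEW=0, ERR=1608321705/16777216
(2,3): OLD=23403895713/134217728 → NEW=255, ERR=-10821624927/134217728
(2,4): OLD=97250651505/1073741824 → NEW=0, ERR=97250651505/1073741824
(2,5): OLD=5966524026491/34359738368 → NEW=255, ERR=-2795209257349/34359738368
(2,6): OLD=46685668584973/549755813888 → NEW=0, ERR=46685668584973/549755813888
(3,0): OLD=1912597385/16777216 → NEW=0, ERR=1912597385/16777216
(3,1): OLD=21585996501/134217728 → NEW=255, ERR=-12639524139/134217728
(3,2): OLD=70865239375/1073741824 → NEW=0, ERR=70865239375/1073741824
(3,3): OLD=526785915961/4294967296 → NEW=0, ERR=526785915961/4294967296
(3,4): OLD=88329977356169/549755813888 → NEW=255, ERR=-51857755185271/549755813888
(3,5): OLD=245816853841835/4398046511104 → NEW=0, ERR=245816853841835/4398046511104
(3,6): OLD=10830182306538805/70368744177664 → NEW=255, ERR=-7113847458765515/70368744177664
(4,0): OLD=349970451943/2147483648 → NEW=255, ERR=-197637878297/2147483648
(4,1): OLD=2913941502011/34359738368 → NEW=0, ERR=2913941502011/34359738368
(4,2): OLD=119208498189653/549755813888 → NEW=255, ERR=-20979234351787/549755813888
(4,3): OLD=655623599444023/4398046511104 → NEW=255, ERR=-465878260887497/4398046511104
(4,4): OLD=3037260233714933/35184372088832 → NEW=0, ERR=3037260233714933/35184372088832
(4,5): OLD=179448744522043125/1125899906842624 → NEW=255, ERR=-107655731722825995/1125899906842624
(4,6): OLD=1334304581187892291/18014398509481984 → NEW=0, ERR=1334304581187892291/18014398509481984
(5,0): OLD=83090747719905/549755813888 → NEW=255, ERR=-57096984821535/549755813888
(5,1): OLD=594425480609739/4398046511104 → NEW=255, ERR=-527076379721781/4398046511104
(5,2): OLD=2712084894593277/35184372088832 → NEW=0, ERR=2712084894593277/35184372088832
(5,3): OLD=50221182945189329/281474976710656 → NEW=255, ERR=-21554936116027951/281474976710656
(5,4): OLD=2538667939820830683/18014398509481984 → NEW=255, ERR=-2055003680097075237/18014398509481984
(5,5): OLD=14771028998724565291/144115188075855872 → NEW=0, ERR=14771028998724565291/144115188075855872
(5,6): OLD=544206136181248668965/2305843009213693952 → NEW=255, ERR=-43783831168243288795/2305843009213693952
(6,0): OLD=9293846629196425/70368744177664 → NEW=255, ERR=-8650183136107895/70368744177664
(6,1): OLD=125797184814217117/1125899906842624 → NEW=0, ERR=125797184814217117/1125899906842624
(6,2): OLD=4541817190639211575/18014398509481984 → NEW=255, ERR=-51854429278694345/18014398509481984
(6,3): OLD=23381006299304961577/144115188075855872 → NEW=255, ERR=-13368366660038285783/144115188075855872
(6,4): OLD=40986277470026242651/288230376151711744 → NEW=255, ERR=-32512468448660252069/288230376151711744
(6,5): OLD=6271502775404818050631/36893488147419103232 → NEW=255, ERR=-3136336702187053273529/36893488147419103232
(6,6): OLD=91070819793417432173185/590295810358705651712 → NEW=255, ERR=-59454611848052509013375/590295810358705651712
Output grid:
  Row 0: .......  (7 black, running=7)
  Row 1: .......  (7 black, running=14)
  Row 2: .#.#.#.  (4 black, running=18)
  Row 3: .#..#.#  (4 black, running=22)
  Row 4: #.##.#.  (3 black, running=25)
  Row 5: ##.##.#  (2 black, running=27)
  Row 6: #.#####  (1 black, running=28)

Answer: 28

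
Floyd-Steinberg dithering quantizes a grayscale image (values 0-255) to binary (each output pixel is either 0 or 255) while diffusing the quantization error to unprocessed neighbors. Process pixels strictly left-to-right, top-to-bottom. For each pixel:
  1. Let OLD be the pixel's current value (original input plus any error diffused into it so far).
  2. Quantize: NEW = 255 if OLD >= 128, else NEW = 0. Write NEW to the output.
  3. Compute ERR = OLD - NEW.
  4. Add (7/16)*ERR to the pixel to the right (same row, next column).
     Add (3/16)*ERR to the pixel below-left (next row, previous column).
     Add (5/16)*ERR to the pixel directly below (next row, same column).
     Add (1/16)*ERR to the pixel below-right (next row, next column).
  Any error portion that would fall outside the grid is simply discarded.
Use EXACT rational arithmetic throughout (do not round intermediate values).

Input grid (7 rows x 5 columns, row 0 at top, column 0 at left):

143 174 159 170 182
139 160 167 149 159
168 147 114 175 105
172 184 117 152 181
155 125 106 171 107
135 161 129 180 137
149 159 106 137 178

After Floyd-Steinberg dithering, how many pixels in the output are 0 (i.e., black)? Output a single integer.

(0,0): OLD=143 → NEW=255, ERR=-112
(0,1): OLD=125 → NEW=0, ERR=125
(0,2): OLD=3419/16 → NEW=255, ERR=-661/16
(0,3): OLD=38893/256 → NEW=255, ERR=-26387/256
(0,4): OLD=560763/4096 → NEW=255, ERR=-483717/4096
(1,0): OLD=2039/16 → NEW=0, ERR=2039/16
(1,1): OLD=30729/128 → NEW=255, ERR=-1911/128
(1,2): OLD=557237/4096 → NEW=255, ERR=-487243/4096
(1,3): OLD=655709/16384 → NEW=0, ERR=655709/16384
(1,4): OLD=34907751/262144 → NEW=255, ERR=-31938969/262144
(2,0): OLD=419891/2048 → NEW=255, ERR=-102349/2048
(2,1): OLD=6955401/65536 → NEW=0, ERR=6955401/65536
(2,2): OLD=136136107/1048576 → NEW=255, ERR=-131250773/1048576
(2,3): OLD=1719082433/16777216 → NEW=0, ERR=1719082433/16777216
(2,4): OLD=30670275847/268435456 → NEW=0, ERR=30670275847/268435456
(3,0): OLD=184845435/1048576 → NEW=255, ERR=-82541445/1048576
(3,1): OLD=1309747351/8388608 → NEW=255, ERR=-829347689/8388608
(3,2): OLD=16233848821/268435456 → NEW=0, ERR=16233848821/268435456
(3,3): OLD=120301149379/536870912 → NEW=255, ERR=-16600933181/536870912
(3,4): OLD=1800285025211/8589934592 → NEW=255, ERR=-390148295749/8589934592
(4,0): OLD=15014046973/134217728 → NEW=0, ERR=15014046973/134217728
(4,1): OLD=641942875925/4294967296 → NEW=255, ERR=-453273784555/4294967296
(4,2): OLD=4587007534699/68719476736 → NEW=0, ERR=4587007534699/68719476736
(4,3): OLD=204293250056949/1099511627776 → NEW=255, ERR=-76082215025931/1099511627776
(4,4): OLD=1066094781136947/17592186044416 → NEW=0, ERR=1066094781136947/17592186044416
(5,0): OLD=10319555521375/68719476736 → NEW=255, ERR=-7203911046305/68719476736
(5,1): OLD=55890153318837/549755813888 → NEW=0, ERR=55890153318837/549755813888
(5,2): OLD=3074530015045429/17592186044416 → NEW=255, ERR=-1411477426280651/17592186044416
(5,3): OLD=9767783723543207/70368744177664 → NEW=255, ERR=-8176246041761113/70368744177664
(5,4): OLD=113467198806191053/1125899906842624 → NEW=0, ERR=113467198806191053/1125899906842624
(6,0): OLD=1190131878413303/8796093022208 → NEW=255, ERR=-1052871842249737/8796093022208
(6,1): OLD=32878106529815873/281474976710656 → NEW=0, ERR=32878106529815873/281474976710656
(6,2): OLD=525110918105642795/4503599627370496 → NEW=0, ERR=525110918105642795/4503599627370496
(6,3): OLD=11931536241118516617/72057594037927936 → NEW=255, ERR=-6443150238553107063/72057594037927936
(6,4): OLD=188055003821364769535/1152921504606846976 → NEW=255, ERR=-105939979853381209345/1152921504606846976
Output grid:
  Row 0: #.###  (1 black, running=1)
  Row 1: .##.#  (2 black, running=3)
  Row 2: #.#..  (3 black, running=6)
  Row 3: ##.##  (1 black, running=7)
  Row 4: .#.#.  (3 black, running=10)
  Row 5: #.##.  (2 black, running=12)
  Row 6: #..##  (2 black, running=14)

Answer: 14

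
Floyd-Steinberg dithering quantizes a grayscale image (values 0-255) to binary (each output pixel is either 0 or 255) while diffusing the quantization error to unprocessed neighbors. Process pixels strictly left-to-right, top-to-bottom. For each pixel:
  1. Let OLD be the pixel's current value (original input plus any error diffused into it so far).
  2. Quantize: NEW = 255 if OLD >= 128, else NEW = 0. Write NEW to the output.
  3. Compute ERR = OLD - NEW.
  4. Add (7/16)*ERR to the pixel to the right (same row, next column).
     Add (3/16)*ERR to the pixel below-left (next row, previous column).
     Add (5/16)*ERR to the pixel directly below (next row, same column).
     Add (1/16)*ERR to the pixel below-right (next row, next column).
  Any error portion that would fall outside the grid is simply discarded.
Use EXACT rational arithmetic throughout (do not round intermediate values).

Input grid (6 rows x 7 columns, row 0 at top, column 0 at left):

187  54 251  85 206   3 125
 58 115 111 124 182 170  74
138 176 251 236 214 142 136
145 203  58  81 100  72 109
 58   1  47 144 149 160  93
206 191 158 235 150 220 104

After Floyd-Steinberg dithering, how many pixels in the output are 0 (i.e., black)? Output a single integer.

(0,0): OLD=187 → NEW=255, ERR=-68
(0,1): OLD=97/4 → NEW=0, ERR=97/4
(0,2): OLD=16743/64 → NEW=255, ERR=423/64
(0,3): OLD=90001/1024 → NEW=0, ERR=90001/1024
(0,4): OLD=4005111/16384 → NEW=255, ERR=-172809/16384
(0,5): OLD=-423231/262144 → NEW=0, ERR=-423231/262144
(0,6): OLD=521325383/4194304 → NEW=0, ERR=521325383/4194304
(1,0): OLD=2643/64 → NEW=0, ERR=2643/64
(1,1): OLD=70469/512 → NEW=255, ERR=-60091/512
(1,2): OLD=1306025/16384 → NEW=0, ERR=1306025/16384
(1,3): OLD=12109493/65536 → NEW=255, ERR=-4602187/65536
(1,4): OLD=642447935/4194304 → NEW=255, ERR=-427099585/4194304
(1,5): OLD=4952344175/33554432 → NEW=255, ERR=-3604035985/33554432
(1,6): OLD=35299037345/536870912 → NEW=0, ERR=35299037345/536870912
(2,0): OLD=1055943/8192 → NEW=255, ERR=-1033017/8192
(2,1): OLD=26655229/262144 → NEW=0, ERR=26655229/262144
(2,2): OLD=1257846071/4194304 → NEW=255, ERR=188298551/4194304
(2,3): OLD=7368062783/33554432 → NEW=255, ERR=-1188317377/33554432
(2,4): OLD=38159871215/268435456 → NEW=255, ERR=-30291170065/268435456
(2,5): OLD=558599817509/8589934592 → NEW=0, ERR=558599817509/8589934592
(2,6): OLD=24503186170195/137438953472 → NEW=255, ERR=-10543746965165/137438953472
(3,0): OLD=522857047/4194304 → NEW=0, ERR=522857047/4194304
(3,1): OLD=9725753995/33554432 → NEW=255, ERR=1169373835/33554432
(3,2): OLD=23351494481/268435456 → NEW=0, ERR=23351494481/268435456
(3,3): OLD=96249428583/1073741824 → NEW=0, ERR=96249428583/1073741824
(3,4): OLD=15658866341463/137438953472 → NEW=0, ERR=15658866341463/137438953472
(3,5): OLD=132744702110965/1099511627776 → NEW=0, ERR=132744702110965/1099511627776
(3,6): OLD=2496512091652651/17592186044416 → NEW=255, ERR=-1989495349673429/17592186044416
(4,0): OLD=55560916281/536870912 → NEW=0, ERR=55560916281/536870912
(4,1): OLD=698100924261/8589934592 → NEW=0, ERR=698100924261/8589934592
(4,2): OLD=17691922387723/137438953472 → NEW=255, ERR=-17355010747637/137438953472
(4,3): OLD=157853236028905/1099511627776 → NEW=255, ERR=-122522229053975/1099511627776
(4,4): OLD=1443364146050283/8796093022208 → NEW=255, ERR=-799639574612757/8796093022208
(4,5): OLD=40496467240690539/281474976710656 → NEW=255, ERR=-31279651820526741/281474976710656
(4,6): OLD=74700218368301661/4503599627370496 → NEW=0, ERR=74700218368301661/4503599627370496
(5,0): OLD=34851600490495/137438953472 → NEW=255, ERR=-195332644865/137438953472
(5,1): OLD=218326374781141/1099511627776 → NEW=255, ERR=-62049090301739/1099511627776
(5,2): OLD=686405782071779/8796093022208 → NEW=0, ERR=686405782071779/8796093022208
(5,3): OLD=14733810832079247/70368744177664 → NEW=255, ERR=-3210218933225073/70368744177664
(5,4): OLD=332506835937833413/4503599627370496 → NEW=0, ERR=332506835937833413/4503599627370496
(5,5): OLD=7746265793585006965/36028797018963968 → NEW=255, ERR=-1441077446250804875/36028797018963968
(5,6): OLD=48848589417505052219/576460752303423488 → NEW=0, ERR=48848589417505052219/576460752303423488
Output grid:
  Row 0: #.#.#..  (4 black, running=4)
  Row 1: .#.###.  (3 black, running=7)
  Row 2: #.###.#  (2 black, running=9)
  Row 3: .#....#  (5 black, running=14)
  Row 4: ..####.  (3 black, running=17)
  Row 5: ##.#.#.  (3 black, running=20)

Answer: 20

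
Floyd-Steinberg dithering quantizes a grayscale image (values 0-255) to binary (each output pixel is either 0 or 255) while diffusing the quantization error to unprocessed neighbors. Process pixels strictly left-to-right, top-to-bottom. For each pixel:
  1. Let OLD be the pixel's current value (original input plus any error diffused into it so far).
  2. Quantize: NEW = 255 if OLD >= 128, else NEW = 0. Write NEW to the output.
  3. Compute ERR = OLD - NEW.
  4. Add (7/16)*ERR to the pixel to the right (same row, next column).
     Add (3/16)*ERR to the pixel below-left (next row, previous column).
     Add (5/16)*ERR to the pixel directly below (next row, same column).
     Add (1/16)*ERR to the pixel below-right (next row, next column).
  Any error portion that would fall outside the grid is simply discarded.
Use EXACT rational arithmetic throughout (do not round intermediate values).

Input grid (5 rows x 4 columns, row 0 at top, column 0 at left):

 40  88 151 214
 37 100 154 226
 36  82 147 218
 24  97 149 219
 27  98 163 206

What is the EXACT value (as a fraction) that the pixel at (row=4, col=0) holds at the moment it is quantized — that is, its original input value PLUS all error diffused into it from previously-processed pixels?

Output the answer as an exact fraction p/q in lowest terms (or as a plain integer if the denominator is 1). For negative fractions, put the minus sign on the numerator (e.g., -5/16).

(0,0): OLD=40 → NEW=0, ERR=40
(0,1): OLD=211/2 → NEW=0, ERR=211/2
(0,2): OLD=6309/32 → NEW=255, ERR=-1851/32
(0,3): OLD=96611/512 → NEW=255, ERR=-33949/512
(1,0): OLD=2217/32 → NEW=0, ERR=2217/32
(1,1): OLD=39663/256 → NEW=255, ERR=-25617/256
(1,2): OLD=707019/8192 → NEW=0, ERR=707019/8192
(1,3): OLD=31381629/131072 → NEW=255, ERR=-2041731/131072
(2,0): OLD=159285/4096 → NEW=0, ERR=159285/4096
(2,1): OLD=11567783/131072 → NEW=0, ERR=11567783/131072
(2,2): OLD=53322031/262144 → NEW=255, ERR=-13524689/262144
(2,3): OLD=821892747/4194304 → NEW=255, ERR=-247654773/4194304
(3,0): OLD=110520597/2097152 → NEW=0, ERR=110520597/2097152
(3,1): OLD=4710808107/33554432 → NEW=255, ERR=-3845572053/33554432
(3,2): OLD=41436598453/536870912 → NEW=0, ERR=41436598453/536870912
(3,3): OLD=1985054247027/8589934592 → NEW=255, ERR=-205379073933/8589934592
(4,0): OLD=11800446225/536870912 → NEW=0, ERR=11800446225/536870912
Target (4,0): original=27, with diffused error = 11800446225/536870912

Answer: 11800446225/536870912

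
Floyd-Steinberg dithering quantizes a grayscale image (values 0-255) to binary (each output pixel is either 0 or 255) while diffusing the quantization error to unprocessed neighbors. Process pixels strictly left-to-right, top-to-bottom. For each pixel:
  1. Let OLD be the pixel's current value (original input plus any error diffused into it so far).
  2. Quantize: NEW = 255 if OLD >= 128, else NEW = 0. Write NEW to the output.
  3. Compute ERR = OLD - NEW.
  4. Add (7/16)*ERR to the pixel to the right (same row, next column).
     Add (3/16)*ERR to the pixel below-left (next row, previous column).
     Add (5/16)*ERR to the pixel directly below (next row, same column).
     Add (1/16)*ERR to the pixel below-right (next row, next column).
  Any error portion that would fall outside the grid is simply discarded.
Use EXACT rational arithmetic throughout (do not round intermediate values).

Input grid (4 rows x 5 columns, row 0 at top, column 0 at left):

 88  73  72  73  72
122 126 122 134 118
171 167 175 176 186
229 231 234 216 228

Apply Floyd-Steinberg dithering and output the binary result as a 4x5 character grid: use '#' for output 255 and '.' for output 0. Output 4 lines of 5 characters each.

Answer: .....
####.
.#.##
#####

Derivation:
(0,0): OLD=88 → NEW=0, ERR=88
(0,1): OLD=223/2 → NEW=0, ERR=223/2
(0,2): OLD=3865/32 → NEW=0, ERR=3865/32
(0,3): OLD=64431/512 → NEW=0, ERR=64431/512
(0,4): OLD=1040841/8192 → NEW=0, ERR=1040841/8192
(1,0): OLD=5453/32 → NEW=255, ERR=-2707/32
(1,1): OLD=38907/256 → NEW=255, ERR=-26373/256
(1,2): OLD=1189783/8192 → NEW=255, ERR=-899177/8192
(1,3): OLD=5133963/32768 → NEW=255, ERR=-3221877/32768
(1,4): OLD=64253249/524288 → NEW=0, ERR=64253249/524288
(2,0): OLD=513017/4096 → NEW=0, ERR=513017/4096
(2,1): OLD=21461059/131072 → NEW=255, ERR=-11962301/131072
(2,2): OLD=159165833/2097152 → NEW=0, ERR=159165833/2097152
(2,3): OLD=6529589899/33554432 → NEW=255, ERR=-2026790261/33554432
(2,4): OLD=102932295437/536870912 → NEW=255, ERR=-33969787123/536870912
(3,0): OLD=526443625/2097152 → NEW=255, ERR=-8330135/2097152
(3,1): OLD=3737970485/16777216 → NEW=255, ERR=-540219595/16777216
(3,2): OLD=121655265879/536870912 → NEW=255, ERR=-15246816681/536870912
(3,3): OLD=190674003263/1073741824 → NEW=255, ERR=-83130161857/1073741824
(3,4): OLD=2930543881371/17179869184 → NEW=255, ERR=-1450322760549/17179869184
Row 0: .....
Row 1: ####.
Row 2: .#.##
Row 3: #####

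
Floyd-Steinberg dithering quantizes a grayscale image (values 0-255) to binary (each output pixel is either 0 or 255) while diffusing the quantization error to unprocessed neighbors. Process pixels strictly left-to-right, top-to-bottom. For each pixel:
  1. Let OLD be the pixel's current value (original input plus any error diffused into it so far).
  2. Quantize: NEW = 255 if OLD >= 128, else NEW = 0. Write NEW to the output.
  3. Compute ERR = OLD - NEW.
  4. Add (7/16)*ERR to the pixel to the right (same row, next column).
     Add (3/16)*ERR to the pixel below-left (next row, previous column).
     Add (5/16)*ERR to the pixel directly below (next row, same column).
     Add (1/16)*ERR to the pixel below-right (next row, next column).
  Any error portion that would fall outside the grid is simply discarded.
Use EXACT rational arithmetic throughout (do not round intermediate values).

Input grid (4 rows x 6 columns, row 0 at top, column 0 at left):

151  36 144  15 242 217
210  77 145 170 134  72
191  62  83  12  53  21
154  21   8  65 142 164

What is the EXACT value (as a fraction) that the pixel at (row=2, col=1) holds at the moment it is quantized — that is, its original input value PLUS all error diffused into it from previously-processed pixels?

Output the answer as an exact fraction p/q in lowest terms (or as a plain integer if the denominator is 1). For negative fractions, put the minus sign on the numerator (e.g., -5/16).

(0,0): OLD=151 → NEW=255, ERR=-104
(0,1): OLD=-19/2 → NEW=0, ERR=-19/2
(0,2): OLD=4475/32 → NEW=255, ERR=-3685/32
(0,3): OLD=-18115/512 → NEW=0, ERR=-18115/512
(0,4): OLD=1855659/8192 → NEW=255, ERR=-233301/8192
(0,5): OLD=26809517/131072 → NEW=255, ERR=-6613843/131072
(1,0): OLD=5623/32 → NEW=255, ERR=-2537/32
(1,1): OLD=2881/256 → NEW=0, ERR=2881/256
(1,2): OLD=874165/8192 → NEW=0, ERR=874165/8192
(1,3): OLD=6327233/32768 → NEW=255, ERR=-2028607/32768
(1,4): OLD=181074323/2097152 → NEW=0, ERR=181074323/2097152
(1,5): OLD=3094606869/33554432 → NEW=0, ERR=3094606869/33554432
(2,0): OLD=689499/4096 → NEW=255, ERR=-354981/4096
(2,1): OLD=5590713/131072 → NEW=0, ERR=5590713/131072
Target (2,1): original=62, with diffused error = 5590713/131072

Answer: 5590713/131072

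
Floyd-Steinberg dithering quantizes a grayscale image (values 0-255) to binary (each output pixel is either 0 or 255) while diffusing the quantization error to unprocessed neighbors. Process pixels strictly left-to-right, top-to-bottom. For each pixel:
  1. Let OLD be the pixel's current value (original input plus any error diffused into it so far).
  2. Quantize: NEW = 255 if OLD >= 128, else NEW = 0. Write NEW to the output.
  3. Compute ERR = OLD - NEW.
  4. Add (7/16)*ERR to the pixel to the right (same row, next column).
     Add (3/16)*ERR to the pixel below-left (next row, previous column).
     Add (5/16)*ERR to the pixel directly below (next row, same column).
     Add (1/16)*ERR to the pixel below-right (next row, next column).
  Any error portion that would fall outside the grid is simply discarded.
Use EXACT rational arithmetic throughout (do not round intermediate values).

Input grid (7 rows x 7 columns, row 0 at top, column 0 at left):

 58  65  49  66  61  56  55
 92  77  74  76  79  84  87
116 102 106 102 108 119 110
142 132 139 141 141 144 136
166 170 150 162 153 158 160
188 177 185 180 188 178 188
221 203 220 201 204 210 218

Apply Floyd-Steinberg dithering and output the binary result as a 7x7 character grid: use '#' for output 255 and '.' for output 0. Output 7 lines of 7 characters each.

(0,0): OLD=58 → NEW=0, ERR=58
(0,1): OLD=723/8 → NEW=0, ERR=723/8
(0,2): OLD=11333/128 → NEW=0, ERR=11333/128
(0,3): OLD=214499/2048 → NEW=0, ERR=214499/2048
(0,4): OLD=3500341/32768 → NEW=0, ERR=3500341/32768
(0,5): OLD=53862515/524288 → NEW=0, ERR=53862515/524288
(0,6): OLD=838411045/8388608 → NEW=0, ERR=838411045/8388608
(1,0): OLD=16265/128 → NEW=0, ERR=16265/128
(1,1): OLD=185407/1024 → NEW=255, ERR=-75713/1024
(1,2): OLD=3100075/32768 → NEW=0, ERR=3100075/32768
(1,3): OLD=23027151/131072 → NEW=255, ERR=-10396209/131072
(1,4): OLD=868132749/8388608 → NEW=0, ERR=868132749/8388608
(1,5): OLD=12535770013/67108864 → NEW=255, ERR=-4576990307/67108864
(1,6): OLD=101807450259/1073741824 → NEW=0, ERR=101807450259/1073741824
(2,0): OLD=2324005/16384 → NEW=255, ERR=-1853915/16384
(2,1): OLD=28872551/524288 → NEW=0, ERR=28872551/524288
(2,2): OLD=1175786741/8388608 → NEW=255, ERR=-963308299/8388608
(2,3): OLD=3509140365/67108864 → NEW=0, ERR=3509140365/67108864
(2,4): OLD=78099789789/536870912 → NEW=255, ERR=-58802292771/536870912
(2,5): OLD=1271556452191/17179869184 → NEW=0, ERR=1271556452191/17179869184
(2,6): OLD=46110351431305/274877906944 → NEW=255, ERR=-23983514839415/274877906944
(3,0): OLD=981173589/8388608 → NEW=0, ERR=981173589/8388608
(3,1): OLD=11527814961/67108864 → NEW=255, ERR=-5584945359/67108864
(3,2): OLD=42923135843/536870912 → NEW=0, ERR=42923135843/536870912
(3,3): OLD=353487433381/2147483648 → NEW=255, ERR=-194120896859/2147483648
(3,4): OLD=23191657101653/274877906944 → NEW=0, ERR=23191657101653/274877906944
(3,5): OLD=397663747534415/2199023255552 → NEW=255, ERR=-163087182631345/2199023255552
(3,6): OLD=2846882957965585/35184372088832 → NEW=0, ERR=2846882957965585/35184372088832
(4,0): OLD=200733250267/1073741824 → NEW=255, ERR=-73070914853/1073741824
(4,1): OLD=2345414763039/17179869184 → NEW=255, ERR=-2035451878881/17179869184
(4,2): OLD=27762577087793/274877906944 → NEW=0, ERR=27762577087793/274877906944
(4,3): OLD=437067908640107/2199023255552 → NEW=255, ERR=-123683021525653/2199023255552
(4,4): OLD=2378526358350097/17592186044416 → NEW=255, ERR=-2107481082975983/17592186044416
(4,5): OLD=57903563851304273/562949953421312 → NEW=0, ERR=57903563851304273/562949953421312
(4,6): OLD=2032477145601311111/9007199254740992 → NEW=255, ERR=-264358664357641849/9007199254740992
(5,0): OLD=39725017680589/274877906944 → NEW=255, ERR=-30368848590131/274877906944
(5,1): OLD=233808859542511/2199023255552 → NEW=0, ERR=233808859542511/2199023255552
(5,2): OLD=4312343515834745/17592186044416 → NEW=255, ERR=-173663925491335/17592186044416
(5,3): OLD=19978444576571709/140737488355328 → NEW=255, ERR=-15909614954036931/140737488355328
(5,4): OLD=1052735105945460799/9007199254740992 → NEW=0, ERR=1052735105945460799/9007199254740992
(5,5): OLD=17890914009834141903/72057594037927936 → NEW=255, ERR=-483772469837481777/72057594037927936
(5,6): OLD=210200145175886132033/1152921504606846976 → NEW=255, ERR=-83794838498859846847/1152921504606846976
(6,0): OLD=7262418866654165/35184372088832 → NEW=255, ERR=-1709596015997995/35184372088832
(6,1): OLD=116087181023456473/562949953421312 → NEW=255, ERR=-27465057098978087/562949953421312
(6,2): OLD=1630481896865997675/9007199254740992 → NEW=255, ERR=-666353913092955285/9007199254740992
(6,3): OLD=11140444007144672117/72057594037927936 → NEW=255, ERR=-7234242472526951563/72057594037927936
(6,4): OLD=27133581700493400015/144115188075855872 → NEW=255, ERR=-9615791258849847345/144115188075855872
(6,5): OLD=3179995725460855287611/18446744073709551616 → NEW=255, ERR=-1523924013335080374469/18446744073709551616
(6,6): OLD=46847342403566170332653/295147905179352825856 → NEW=255, ERR=-28415373417168800260627/295147905179352825856
Row 0: .......
Row 1: .#.#.#.
Row 2: #.#.#.#
Row 3: .#.#.#.
Row 4: ##.##.#
Row 5: #.##.##
Row 6: #######

Answer: .......
.#.#.#.
#.#.#.#
.#.#.#.
##.##.#
#.##.##
#######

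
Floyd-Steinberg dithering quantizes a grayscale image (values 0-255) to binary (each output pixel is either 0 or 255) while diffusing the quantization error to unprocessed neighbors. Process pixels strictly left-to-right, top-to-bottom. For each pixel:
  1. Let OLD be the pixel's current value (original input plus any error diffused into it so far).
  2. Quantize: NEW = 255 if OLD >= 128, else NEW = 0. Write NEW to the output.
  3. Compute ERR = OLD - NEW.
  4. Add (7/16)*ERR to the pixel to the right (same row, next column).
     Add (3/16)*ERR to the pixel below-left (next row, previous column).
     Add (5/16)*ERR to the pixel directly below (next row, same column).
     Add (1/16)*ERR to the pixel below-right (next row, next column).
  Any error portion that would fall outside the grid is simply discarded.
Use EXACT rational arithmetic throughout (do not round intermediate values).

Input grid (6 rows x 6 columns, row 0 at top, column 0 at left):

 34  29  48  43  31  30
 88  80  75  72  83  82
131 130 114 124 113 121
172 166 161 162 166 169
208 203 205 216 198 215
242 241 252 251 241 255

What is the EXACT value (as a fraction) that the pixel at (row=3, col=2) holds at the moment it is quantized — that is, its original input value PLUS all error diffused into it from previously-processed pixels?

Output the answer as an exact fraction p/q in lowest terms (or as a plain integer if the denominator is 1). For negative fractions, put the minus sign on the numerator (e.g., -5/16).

(0,0): OLD=34 → NEW=0, ERR=34
(0,1): OLD=351/8 → NEW=0, ERR=351/8
(0,2): OLD=8601/128 → NEW=0, ERR=8601/128
(0,3): OLD=148271/2048 → NEW=0, ERR=148271/2048
(0,4): OLD=2053705/32768 → NEW=0, ERR=2053705/32768
(0,5): OLD=30104575/524288 → NEW=0, ERR=30104575/524288
(1,0): OLD=13677/128 → NEW=0, ERR=13677/128
(1,1): OLD=158907/1024 → NEW=255, ERR=-102213/1024
(1,2): OLD=2249367/32768 → NEW=0, ERR=2249367/32768
(1,3): OLD=18429739/131072 → NEW=255, ERR=-14993621/131072
(1,4): OLD=569000577/8388608 → NEW=0, ERR=569000577/8388608
(1,5): OLD=17922972215/134217728 → NEW=255, ERR=-16302548425/134217728
(2,0): OLD=2386745/16384 → NEW=255, ERR=-1791175/16384
(2,1): OLD=36976323/524288 → NEW=0, ERR=36976323/524288
(2,2): OLD=1162828425/8388608 → NEW=255, ERR=-976266615/8388608
(2,3): OLD=3647006465/67108864 → NEW=0, ERR=3647006465/67108864
(2,4): OLD=274982675715/2147483648 → NEW=255, ERR=-272625654525/2147483648
(2,5): OLD=1090609034565/34359738368 → NEW=0, ERR=1090609034565/34359738368
(3,0): OLD=1267181545/8388608 → NEW=255, ERR=-871913495/8388608
(3,1): OLD=7644486389/67108864 → NEW=0, ERR=7644486389/67108864
(3,2): OLD=101503581263/536870912 → NEW=255, ERR=-35398501297/536870912
Target (3,2): original=161, with diffused error = 101503581263/536870912

Answer: 101503581263/536870912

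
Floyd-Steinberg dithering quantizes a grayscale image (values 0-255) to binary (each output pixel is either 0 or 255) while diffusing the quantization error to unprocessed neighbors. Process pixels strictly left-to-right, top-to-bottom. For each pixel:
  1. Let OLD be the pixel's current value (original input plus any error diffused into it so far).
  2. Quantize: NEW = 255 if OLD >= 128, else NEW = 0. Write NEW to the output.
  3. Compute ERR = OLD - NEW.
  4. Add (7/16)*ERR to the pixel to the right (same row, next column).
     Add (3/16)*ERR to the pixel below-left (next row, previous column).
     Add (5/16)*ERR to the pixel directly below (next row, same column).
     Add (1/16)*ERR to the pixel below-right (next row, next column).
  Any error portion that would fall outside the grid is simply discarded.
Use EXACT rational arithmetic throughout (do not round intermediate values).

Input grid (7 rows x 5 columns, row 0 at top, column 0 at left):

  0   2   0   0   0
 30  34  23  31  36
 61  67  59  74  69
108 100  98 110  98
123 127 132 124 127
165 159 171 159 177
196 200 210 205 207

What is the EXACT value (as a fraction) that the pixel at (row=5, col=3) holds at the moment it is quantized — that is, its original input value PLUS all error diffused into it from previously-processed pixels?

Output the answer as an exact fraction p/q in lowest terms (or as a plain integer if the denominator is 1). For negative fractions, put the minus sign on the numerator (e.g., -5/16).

Answer: 4929650814422743/35184372088832

Derivation:
(0,0): OLD=0 → NEW=0, ERR=0
(0,1): OLD=2 → NEW=0, ERR=2
(0,2): OLD=7/8 → NEW=0, ERR=7/8
(0,3): OLD=49/128 → NEW=0, ERR=49/128
(0,4): OLD=343/2048 → NEW=0, ERR=343/2048
(1,0): OLD=243/8 → NEW=0, ERR=243/8
(1,1): OLD=3077/64 → NEW=0, ERR=3077/64
(1,2): OLD=91145/2048 → NEW=0, ERR=91145/2048
(1,3): OLD=415141/8192 → NEW=0, ERR=415141/8192
(1,4): OLD=7634575/131072 → NEW=0, ERR=7634575/131072
(2,0): OLD=81415/1024 → NEW=0, ERR=81415/1024
(2,1): OLD=4163229/32768 → NEW=0, ERR=4163229/32768
(2,2): OLD=73924311/524288 → NEW=255, ERR=-59769129/524288
(2,3): OLD=450166229/8388608 → NEW=0, ERR=450166229/8388608
(2,4): OLD=15280355219/134217728 → NEW=0, ERR=15280355219/134217728
(3,0): OLD=82139191/524288 → NEW=255, ERR=-51554249/524288
(3,1): OLD=336708235/4194304 → NEW=0, ERR=336708235/4194304
(3,2): OLD=15502007625/134217728 → NEW=0, ERR=15502007625/134217728
(3,3): OLD=51411340201/268435456 → NEW=255, ERR=-17039701079/268435456
(3,4): OLD=468837758973/4294967296 → NEW=0, ERR=468837758973/4294967296
(4,0): OLD=7202345017/67108864 → NEW=0, ERR=7202345017/67108864
(4,1): OLD=460744706265/2147483648 → NEW=255, ERR=-86863623975/2147483648
(4,2): OLD=4931042497175/34359738368 → NEW=255, ERR=-3830690786665/34359738368
(4,3): OLD=45670096892249/549755813888 → NEW=0, ERR=45670096892249/549755813888
(4,4): OLD=1701953349999087/8796093022208 → NEW=255, ERR=-541050370663953/8796093022208
(5,0): OLD=6561141161515/34359738368 → NEW=255, ERR=-2200592122325/34359738368
(5,1): OLD=28626733961313/274877906944 → NEW=0, ERR=28626733961313/274877906944
(5,2): OLD=1713224122261897/8796093022208 → NEW=255, ERR=-529779598401143/8796093022208
(5,3): OLD=4929650814422743/35184372088832 → NEW=255, ERR=-4042364068229417/35184372088832
Target (5,3): original=159, with diffused error = 4929650814422743/35184372088832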